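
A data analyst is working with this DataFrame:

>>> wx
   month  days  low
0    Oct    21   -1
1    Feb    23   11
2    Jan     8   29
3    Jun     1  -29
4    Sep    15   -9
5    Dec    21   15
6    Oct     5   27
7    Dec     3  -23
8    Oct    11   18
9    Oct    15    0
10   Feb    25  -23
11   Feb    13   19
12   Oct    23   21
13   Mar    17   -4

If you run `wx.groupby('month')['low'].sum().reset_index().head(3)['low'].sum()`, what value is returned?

group by month, sum of low:
month
Dec    -8
Feb     7
Jan    29
Jun   -29
Mar    -4
Oct    65
Sep    -9
Name: low, dtype: int64
reset_index():
  month  low
0   Dec   -8
1   Feb    7
2   Jan   29
3   Jun  -29
4   Mar   -4
5   Oct   65
6   Sep   -9
take first 3 rows:
  month  low
0   Dec   -8
1   Feb    7
2   Jan   29
So sum() = 28.

28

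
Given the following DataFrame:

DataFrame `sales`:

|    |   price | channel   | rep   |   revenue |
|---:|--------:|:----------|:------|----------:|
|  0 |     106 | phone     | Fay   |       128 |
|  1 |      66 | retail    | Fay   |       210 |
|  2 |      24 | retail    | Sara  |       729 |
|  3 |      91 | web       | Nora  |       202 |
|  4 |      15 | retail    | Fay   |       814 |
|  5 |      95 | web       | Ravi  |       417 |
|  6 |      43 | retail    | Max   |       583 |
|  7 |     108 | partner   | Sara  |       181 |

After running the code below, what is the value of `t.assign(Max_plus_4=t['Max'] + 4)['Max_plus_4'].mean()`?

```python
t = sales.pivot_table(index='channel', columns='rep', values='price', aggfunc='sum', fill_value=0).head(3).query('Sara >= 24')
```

pivot: rows=channel, cols=rep, sum(price):
rep      Fay  Max  Nora  Ravi  Sara
channel                            
partner    0    0     0     0   108
phone    106    0     0     0     0
retail    81   43     0     0    24
web        0    0    91    95     0
take first 3 rows:
rep      Fay  Max  Nora  Ravi  Sara
channel                            
partner    0    0     0     0   108
phone    106    0     0     0     0
retail    81   43     0     0    24
filter rows where Sara >= 24:
rep      Fay  Max  Nora  Ravi  Sara
channel                            
partner    0    0     0     0   108
retail    81   43     0     0    24
add column Max_plus_4 = t['Max'] + 4:
rep      Fay  Max  Nora  Ravi  Sara  Max_plus_4
channel                                        
partner    0    0     0     0   108           4
retail    81   43     0     0    24          47

25.5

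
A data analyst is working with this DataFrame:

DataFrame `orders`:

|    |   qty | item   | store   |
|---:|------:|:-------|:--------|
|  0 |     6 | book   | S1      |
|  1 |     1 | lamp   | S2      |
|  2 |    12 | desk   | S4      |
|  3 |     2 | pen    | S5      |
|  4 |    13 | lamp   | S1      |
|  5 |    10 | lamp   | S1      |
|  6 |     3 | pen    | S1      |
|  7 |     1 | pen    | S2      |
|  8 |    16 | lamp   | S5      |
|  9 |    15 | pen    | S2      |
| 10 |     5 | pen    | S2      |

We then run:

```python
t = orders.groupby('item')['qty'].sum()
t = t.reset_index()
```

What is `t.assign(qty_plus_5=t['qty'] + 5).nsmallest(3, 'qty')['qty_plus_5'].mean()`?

19.6666666667

group by item, sum of qty:
item
book     6
desk    12
lamp    40
pen     26
Name: qty, dtype: int64
reset_index():
   item  qty
0  book    6
1  desk   12
2  lamp   40
3   pen   26
add column qty_plus_5 = t['qty'] + 5:
   item  qty  qty_plus_5
0  book    6          11
1  desk   12          17
2  lamp   40          45
3   pen   26          31
take 3 rows with smallest qty:
   item  qty  qty_plus_5
0  book    6          11
1  desk   12          17
3   pen   26          31
Hence 19.6666666667.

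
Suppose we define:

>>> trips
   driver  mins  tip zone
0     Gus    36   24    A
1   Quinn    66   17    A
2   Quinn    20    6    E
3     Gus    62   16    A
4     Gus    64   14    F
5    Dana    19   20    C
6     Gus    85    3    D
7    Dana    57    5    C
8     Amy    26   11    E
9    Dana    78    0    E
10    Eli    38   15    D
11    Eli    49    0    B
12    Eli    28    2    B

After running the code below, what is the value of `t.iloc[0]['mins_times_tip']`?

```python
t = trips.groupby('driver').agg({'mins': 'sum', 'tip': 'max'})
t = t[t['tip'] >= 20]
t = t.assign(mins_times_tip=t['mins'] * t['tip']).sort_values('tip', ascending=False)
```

group by driver: sum(mins), max(tip):
        mins  tip
driver           
Amy       26   11
Dana     154   20
Eli      115   15
Gus      247   24
Quinn     86   17
filter rows where tip >= 20:
        mins  tip
driver           
Dana     154   20
Gus      247   24
add column mins_times_tip = t['mins'] * t['tip']:
        mins  tip  mins_times_tip
driver                           
Dana     154   20            3080
Gus      247   24            5928
sort by tip descending:
        mins  tip  mins_times_tip
driver                           
Gus      247   24            5928
Dana     154   20            3080
Then the value at position 0, column 'mins_times_tip': 5928

5928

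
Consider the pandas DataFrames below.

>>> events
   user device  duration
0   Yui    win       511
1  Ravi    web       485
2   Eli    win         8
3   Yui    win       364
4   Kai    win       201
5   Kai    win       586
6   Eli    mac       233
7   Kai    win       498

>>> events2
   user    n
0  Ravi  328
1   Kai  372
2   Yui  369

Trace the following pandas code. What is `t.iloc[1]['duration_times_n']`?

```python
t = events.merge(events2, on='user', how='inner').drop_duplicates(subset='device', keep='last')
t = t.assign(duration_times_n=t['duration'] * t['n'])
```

merge on 'user' (how='inner') → 6 rows:
   user device  duration    n
0   Yui    win       511  369
1  Ravi    web       485  328
2   Yui    win       364  369
3   Kai    win       201  372
4   Kai    win       586  372
5   Kai    win       498  372
drop duplicate device (keep=last):
   user device  duration    n
1  Ravi    web       485  328
5   Kai    win       498  372
add column duration_times_n = t['duration'] * t['n']:
   user device  duration    n  duration_times_n
1  Ravi    web       485  328            159080
5   Kai    win       498  372            185256
So iloc[1]['duration_times_n'] = 185256.

185256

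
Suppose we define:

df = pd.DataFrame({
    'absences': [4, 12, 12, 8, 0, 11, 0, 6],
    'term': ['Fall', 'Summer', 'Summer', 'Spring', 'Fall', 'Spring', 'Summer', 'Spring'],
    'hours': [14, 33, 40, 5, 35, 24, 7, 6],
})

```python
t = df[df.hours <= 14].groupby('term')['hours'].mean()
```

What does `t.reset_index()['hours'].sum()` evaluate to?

26.5

filter rows where hours <= 14:
   absences    term  hours
0         4    Fall     14
3         8  Spring      5
6         0  Summer      7
7         6  Spring      6
group by term, mean of hours:
term
Fall      14.0
Spring     5.5
Summer     7.0
Name: hours, dtype: float64
reset_index():
     term  hours
0    Fall   14.0
1  Spring    5.5
2  Summer    7.0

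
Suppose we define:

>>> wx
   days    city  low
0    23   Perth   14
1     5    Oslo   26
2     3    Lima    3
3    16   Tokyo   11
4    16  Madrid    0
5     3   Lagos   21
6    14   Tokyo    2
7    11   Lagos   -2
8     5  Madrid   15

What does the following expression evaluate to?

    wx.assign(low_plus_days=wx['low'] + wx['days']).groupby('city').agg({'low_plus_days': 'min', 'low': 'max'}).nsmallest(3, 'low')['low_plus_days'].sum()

add column low_plus_days = wx['low'] + wx['days']:
   days    city  low  low_plus_days
0    23   Perth   14             37
1     5    Oslo   26             31
2     3    Lima    3              6
3    16   Tokyo   11             27
4    16  Madrid    0             16
5     3   Lagos   21             24
6    14   Tokyo    2             16
7    11   Lagos   -2              9
8     5  Madrid   15             20
group by city: min(low_plus_days), max(low):
        low_plus_days  low
city                      
Lagos               9   21
Lima                6    3
Madrid             16   15
Oslo               31   26
Perth              37   14
Tokyo              16   11
take 3 rows with smallest low:
       low_plus_days  low
city                     
Lima               6    3
Tokyo             16   11
Perth             37   14
Hence 59.

59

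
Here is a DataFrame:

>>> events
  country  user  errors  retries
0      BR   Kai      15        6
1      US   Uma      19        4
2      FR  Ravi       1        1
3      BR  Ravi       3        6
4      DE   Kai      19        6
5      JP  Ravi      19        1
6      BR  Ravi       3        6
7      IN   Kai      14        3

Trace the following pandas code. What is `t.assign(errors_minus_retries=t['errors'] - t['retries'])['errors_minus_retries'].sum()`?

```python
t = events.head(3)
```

take first 3 rows:
  country  user  errors  retries
0      BR   Kai      15        6
1      US   Uma      19        4
2      FR  Ravi       1        1
add column errors_minus_retries = t['errors'] - t['retries']:
  country  user  errors  retries  errors_minus_retries
0      BR   Kai      15        6                     9
1      US   Uma      19        4                    15
2      FR  Ravi       1        1                     0

24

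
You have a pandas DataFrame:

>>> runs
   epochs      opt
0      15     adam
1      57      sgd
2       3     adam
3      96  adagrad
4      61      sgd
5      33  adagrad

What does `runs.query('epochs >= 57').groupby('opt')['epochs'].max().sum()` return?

157

filter rows where epochs >= 57:
   epochs      opt
1      57      sgd
3      96  adagrad
4      61      sgd
group by opt, max of epochs:
opt
adagrad    96
sgd        61
Name: epochs, dtype: int64
Finally, sum of the resulting series = 157.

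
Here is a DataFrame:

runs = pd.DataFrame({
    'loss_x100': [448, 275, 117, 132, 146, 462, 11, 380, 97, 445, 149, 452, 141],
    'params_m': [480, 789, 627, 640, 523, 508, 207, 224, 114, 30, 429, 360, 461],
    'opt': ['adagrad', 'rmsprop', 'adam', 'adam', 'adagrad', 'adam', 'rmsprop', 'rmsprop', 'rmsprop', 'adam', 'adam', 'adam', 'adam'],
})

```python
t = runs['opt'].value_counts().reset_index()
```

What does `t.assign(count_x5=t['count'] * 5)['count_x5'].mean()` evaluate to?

value_counts of opt:
opt
adam       7
rmsprop    4
adagrad    2
Name: count, dtype: int64
reset_index():
       opt  count
0     adam      7
1  rmsprop      4
2  adagrad      2
add column count_x5 = t['count'] * 5:
       opt  count  count_x5
0     adam      7        35
1  rmsprop      4        20
2  adagrad      2        10
Then the mean of column 'count_x5': 21.6666666667

21.6666666667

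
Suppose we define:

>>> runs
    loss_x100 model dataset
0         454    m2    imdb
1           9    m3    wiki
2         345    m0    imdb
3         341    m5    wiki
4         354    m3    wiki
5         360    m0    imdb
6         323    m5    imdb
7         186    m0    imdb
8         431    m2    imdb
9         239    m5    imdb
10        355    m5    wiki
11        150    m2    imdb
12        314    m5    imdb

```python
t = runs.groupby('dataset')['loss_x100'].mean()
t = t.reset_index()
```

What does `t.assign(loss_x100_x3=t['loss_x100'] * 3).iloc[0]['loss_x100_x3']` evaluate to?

934.0

group by dataset, mean of loss_x100:
dataset
imdb    311.333333
wiki    264.750000
Name: loss_x100, dtype: float64
reset_index():
  dataset   loss_x100
0    imdb  311.333333
1    wiki  264.750000
add column loss_x100_x3 = t['loss_x100'] * 3:
  dataset   loss_x100  loss_x100_x3
0    imdb  311.333333        934.00
1    wiki  264.750000        794.25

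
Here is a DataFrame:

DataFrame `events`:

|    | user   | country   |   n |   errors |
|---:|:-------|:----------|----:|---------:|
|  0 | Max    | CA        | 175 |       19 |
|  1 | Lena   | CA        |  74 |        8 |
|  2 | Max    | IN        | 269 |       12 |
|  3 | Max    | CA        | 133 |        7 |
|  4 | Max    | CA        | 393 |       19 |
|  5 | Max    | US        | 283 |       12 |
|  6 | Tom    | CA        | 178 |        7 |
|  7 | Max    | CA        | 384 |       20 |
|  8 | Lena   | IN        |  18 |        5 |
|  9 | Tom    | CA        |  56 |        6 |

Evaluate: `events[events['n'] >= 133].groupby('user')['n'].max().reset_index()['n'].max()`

393

filter rows where n >= 133:
  user country    n  errors
0  Max      CA  175      19
2  Max      IN  269      12
3  Max      CA  133       7
4  Max      CA  393      19
5  Max      US  283      12
6  Tom      CA  178       7
7  Max      CA  384      20
group by user, max of n:
user
Max    393
Tom    178
Name: n, dtype: int64
reset_index():
  user    n
0  Max  393
1  Tom  178
So max() = 393.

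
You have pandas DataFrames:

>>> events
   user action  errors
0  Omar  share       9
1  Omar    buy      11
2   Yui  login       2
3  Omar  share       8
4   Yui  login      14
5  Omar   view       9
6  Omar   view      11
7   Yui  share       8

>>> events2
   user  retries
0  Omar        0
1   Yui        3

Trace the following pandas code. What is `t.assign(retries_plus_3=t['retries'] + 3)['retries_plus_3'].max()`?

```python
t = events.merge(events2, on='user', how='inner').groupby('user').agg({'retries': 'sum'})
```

12

merge on 'user' (how='inner') → 8 rows:
   user action  errors  retries
0  Omar  share       9        0
1  Omar    buy      11        0
2   Yui  login       2        3
3  Omar  share       8        0
4   Yui  login      14        3
5  Omar   view       9        0
6  Omar   view      11        0
7   Yui  share       8        3
group by user, sum of retries:
      retries
user         
Omar        0
Yui         9
add column retries_plus_3 = t['retries'] + 3:
      retries  retries_plus_3
user                         
Omar        0               3
Yui         9              12
The max of column 'retries_plus_3' is 12.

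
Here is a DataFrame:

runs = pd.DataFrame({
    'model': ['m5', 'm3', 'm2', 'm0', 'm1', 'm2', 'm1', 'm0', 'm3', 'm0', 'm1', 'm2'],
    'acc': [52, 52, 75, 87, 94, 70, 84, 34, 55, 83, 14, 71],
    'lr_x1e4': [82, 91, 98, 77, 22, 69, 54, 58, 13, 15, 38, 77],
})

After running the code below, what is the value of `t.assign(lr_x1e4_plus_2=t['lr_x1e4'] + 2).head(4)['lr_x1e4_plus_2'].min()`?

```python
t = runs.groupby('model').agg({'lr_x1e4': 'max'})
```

56

group by model, max of lr_x1e4:
       lr_x1e4
model         
m0          77
m1          54
m2          98
m3          91
m5          82
add column lr_x1e4_plus_2 = t['lr_x1e4'] + 2:
       lr_x1e4  lr_x1e4_plus_2
model                         
m0          77              79
m1          54              56
m2          98             100
m3          91              93
m5          82              84
take first 4 rows:
       lr_x1e4  lr_x1e4_plus_2
model                         
m0          77              79
m1          54              56
m2          98             100
m3          91              93
Hence 56.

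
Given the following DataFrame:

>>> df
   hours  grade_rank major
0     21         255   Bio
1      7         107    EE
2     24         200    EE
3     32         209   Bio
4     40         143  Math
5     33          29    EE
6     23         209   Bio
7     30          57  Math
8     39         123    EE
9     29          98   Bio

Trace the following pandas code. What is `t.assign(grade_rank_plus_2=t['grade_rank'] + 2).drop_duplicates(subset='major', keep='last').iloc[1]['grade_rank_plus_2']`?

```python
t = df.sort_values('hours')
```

sort by hours:
   hours  grade_rank major
1      7         107    EE
0     21         255   Bio
6     23         209   Bio
2     24         200    EE
9     29          98   Bio
7     30          57  Math
3     32         209   Bio
5     33          29    EE
8     39         123    EE
4     40         143  Math
add column grade_rank_plus_2 = t['grade_rank'] + 2:
   hours  grade_rank major  grade_rank_plus_2
1      7         107    EE                109
0     21         255   Bio                257
6     23         209   Bio                211
2     24         200    EE                202
9     29          98   Bio                100
7     30          57  Math                 59
3     32         209   Bio                211
5     33          29    EE                 31
8     39         123    EE                125
4     40         143  Math                145
drop duplicate major (keep=last):
   hours  grade_rank major  grade_rank_plus_2
3     32         209   Bio                211
8     39         123    EE                125
4     40         143  Math                145
Then the value at position 1, column 'grade_rank_plus_2': 125

125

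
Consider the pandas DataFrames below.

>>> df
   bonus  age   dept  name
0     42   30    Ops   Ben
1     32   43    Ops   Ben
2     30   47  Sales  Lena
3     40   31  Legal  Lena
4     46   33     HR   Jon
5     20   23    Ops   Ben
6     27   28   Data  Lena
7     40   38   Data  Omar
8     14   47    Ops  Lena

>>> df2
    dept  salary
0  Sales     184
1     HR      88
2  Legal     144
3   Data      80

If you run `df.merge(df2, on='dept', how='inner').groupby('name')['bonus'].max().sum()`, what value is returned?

merge on 'dept' (how='inner') → 5 rows:
   bonus  age   dept  name  salary
0     30   47  Sales  Lena     184
1     40   31  Legal  Lena     144
2     46   33     HR   Jon      88
3     27   28   Data  Lena      80
4     40   38   Data  Omar      80
group by name, max of bonus:
name
Jon     46
Lena    40
Omar    40
Name: bonus, dtype: int64

126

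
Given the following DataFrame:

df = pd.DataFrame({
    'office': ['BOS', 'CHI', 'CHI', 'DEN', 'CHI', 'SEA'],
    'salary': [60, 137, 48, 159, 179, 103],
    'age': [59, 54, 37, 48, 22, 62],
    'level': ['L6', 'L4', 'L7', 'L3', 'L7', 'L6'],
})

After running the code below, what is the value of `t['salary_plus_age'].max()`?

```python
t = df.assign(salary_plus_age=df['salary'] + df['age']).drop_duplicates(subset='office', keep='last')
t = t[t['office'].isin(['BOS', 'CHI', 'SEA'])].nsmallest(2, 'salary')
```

165

add column salary_plus_age = df['salary'] + df['age']:
  office  salary  age level  salary_plus_age
0    BOS      60   59    L6              119
1    CHI     137   54    L4              191
2    CHI      48   37    L7               85
3    DEN     159   48    L3              207
4    CHI     179   22    L7              201
5    SEA     103   62    L6              165
drop duplicate office (keep=last):
  office  salary  age level  salary_plus_age
0    BOS      60   59    L6              119
3    DEN     159   48    L3              207
4    CHI     179   22    L7              201
5    SEA     103   62    L6              165
filter rows where office in ['BOS', 'CHI', 'SEA']:
  office  salary  age level  salary_plus_age
0    BOS      60   59    L6              119
4    CHI     179   22    L7              201
5    SEA     103   62    L6              165
take 2 rows with smallest salary:
  office  salary  age level  salary_plus_age
0    BOS      60   59    L6              119
5    SEA     103   62    L6              165
Hence 165.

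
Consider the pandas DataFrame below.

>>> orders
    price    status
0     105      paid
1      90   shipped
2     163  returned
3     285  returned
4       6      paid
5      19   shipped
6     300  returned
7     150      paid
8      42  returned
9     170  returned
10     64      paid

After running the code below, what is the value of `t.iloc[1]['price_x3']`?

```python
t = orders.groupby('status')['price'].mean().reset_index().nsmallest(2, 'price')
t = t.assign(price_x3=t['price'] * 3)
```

243.75

group by status, mean of price:
status
paid         81.25
returned    192.00
shipped      54.50
Name: price, dtype: float64
reset_index():
     status   price
0      paid   81.25
1  returned  192.00
2   shipped   54.50
take 2 rows with smallest price:
    status  price
2  shipped  54.50
0     paid  81.25
add column price_x3 = t['price'] * 3:
    status  price  price_x3
2  shipped  54.50    163.50
0     paid  81.25    243.75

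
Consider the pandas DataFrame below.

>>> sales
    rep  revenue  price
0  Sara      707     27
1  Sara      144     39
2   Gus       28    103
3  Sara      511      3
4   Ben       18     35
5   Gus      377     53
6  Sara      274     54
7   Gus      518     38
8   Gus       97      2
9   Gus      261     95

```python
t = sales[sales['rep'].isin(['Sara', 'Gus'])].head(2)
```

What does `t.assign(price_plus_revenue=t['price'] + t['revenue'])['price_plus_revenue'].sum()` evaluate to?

917

filter rows where rep in ['Sara', 'Gus']:
    rep  revenue  price
0  Sara      707     27
1  Sara      144     39
2   Gus       28    103
3  Sara      511      3
5   Gus      377     53
6  Sara      274     54
7   Gus      518     38
8   Gus       97      2
9   Gus      261     95
take first 2 rows:
    rep  revenue  price
0  Sara      707     27
1  Sara      144     39
add column price_plus_revenue = t['price'] + t['revenue']:
    rep  revenue  price  price_plus_revenue
0  Sara      707     27                 734
1  Sara      144     39                 183
The sum of column 'price_plus_revenue' is 917.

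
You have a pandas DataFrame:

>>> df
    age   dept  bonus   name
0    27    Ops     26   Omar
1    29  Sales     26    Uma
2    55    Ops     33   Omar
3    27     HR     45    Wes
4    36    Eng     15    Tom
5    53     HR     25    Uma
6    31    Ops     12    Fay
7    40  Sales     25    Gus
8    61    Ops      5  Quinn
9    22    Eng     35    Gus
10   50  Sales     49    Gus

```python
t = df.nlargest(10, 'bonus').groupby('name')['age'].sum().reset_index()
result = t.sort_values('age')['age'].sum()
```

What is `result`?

370

take 10 rows with largest bonus:
    age   dept  bonus  name
10   50  Sales     49   Gus
3    27     HR     45   Wes
9    22    Eng     35   Gus
2    55    Ops     33  Omar
0    27    Ops     26  Omar
1    29  Sales     26   Uma
5    53     HR     25   Uma
7    40  Sales     25   Gus
4    36    Eng     15   Tom
6    31    Ops     12   Fay
group by name, sum of age:
name
Fay      31
Gus     112
Omar     82
Tom      36
Uma      82
Wes      27
Name: age, dtype: int64
reset_index():
   name  age
0   Fay   31
1   Gus  112
2  Omar   82
3   Tom   36
4   Uma   82
5   Wes   27
sort by age:
   name  age
5   Wes   27
0   Fay   31
3   Tom   36
2  Omar   82
4   Uma   82
1   Gus  112
Hence 370.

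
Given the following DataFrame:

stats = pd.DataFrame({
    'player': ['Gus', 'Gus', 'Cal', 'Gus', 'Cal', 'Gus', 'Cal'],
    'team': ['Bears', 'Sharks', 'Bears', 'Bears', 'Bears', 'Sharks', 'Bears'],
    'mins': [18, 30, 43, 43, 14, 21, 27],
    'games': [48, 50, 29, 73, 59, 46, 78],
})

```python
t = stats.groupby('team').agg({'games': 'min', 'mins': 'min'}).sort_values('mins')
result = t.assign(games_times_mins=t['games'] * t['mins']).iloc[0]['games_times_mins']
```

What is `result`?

406

group by team: min(games), min(mins):
        games  mins
team               
Bears      29    14
Sharks     46    21
sort by mins:
        games  mins
team               
Bears      29    14
Sharks     46    21
add column games_times_mins = t['games'] * t['mins']:
        games  mins  games_times_mins
team                                 
Bears      29    14               406
Sharks     46    21               966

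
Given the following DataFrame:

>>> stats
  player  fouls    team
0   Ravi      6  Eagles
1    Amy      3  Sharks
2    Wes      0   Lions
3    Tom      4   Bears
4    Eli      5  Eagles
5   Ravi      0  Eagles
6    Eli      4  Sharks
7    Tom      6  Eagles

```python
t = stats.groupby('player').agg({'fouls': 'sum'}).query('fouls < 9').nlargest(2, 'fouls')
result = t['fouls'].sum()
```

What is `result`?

9

group by player, sum of fouls:
        fouls
player       
Amy         3
Eli         9
Ravi        6
Tom        10
Wes         0
filter rows where fouls < 9:
        fouls
player       
Amy         3
Ravi        6
Wes         0
take 2 rows with largest fouls:
        fouls
player       
Ravi        6
Amy         3
Hence 9.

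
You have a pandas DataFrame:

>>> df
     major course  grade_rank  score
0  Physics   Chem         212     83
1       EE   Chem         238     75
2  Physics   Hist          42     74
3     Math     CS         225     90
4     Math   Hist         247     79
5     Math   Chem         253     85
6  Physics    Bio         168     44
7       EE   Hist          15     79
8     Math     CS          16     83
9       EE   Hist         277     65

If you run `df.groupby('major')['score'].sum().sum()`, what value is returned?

group by major, sum of score:
major
EE         219
Math       337
Physics    201
Name: score, dtype: int64
Finally, sum of the resulting series = 757.

757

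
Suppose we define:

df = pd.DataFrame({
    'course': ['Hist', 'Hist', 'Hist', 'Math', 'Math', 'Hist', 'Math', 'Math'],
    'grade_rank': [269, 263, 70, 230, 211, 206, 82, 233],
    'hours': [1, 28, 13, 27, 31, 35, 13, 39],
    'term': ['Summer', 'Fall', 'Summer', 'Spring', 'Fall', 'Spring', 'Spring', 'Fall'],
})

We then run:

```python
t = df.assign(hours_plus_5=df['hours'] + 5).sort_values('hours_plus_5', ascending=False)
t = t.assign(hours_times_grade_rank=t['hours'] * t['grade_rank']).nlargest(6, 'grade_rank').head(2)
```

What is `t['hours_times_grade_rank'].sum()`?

7633

add column hours_plus_5 = df['hours'] + 5:
  course  grade_rank  hours    term  hours_plus_5
0   Hist         269      1  Summer             6
1   Hist         263     28    Fall            33
2   Hist          70     13  Summer            18
3   Math         230     27  Spring            32
4   Math         211     31    Fall            36
5   Hist         206     35  Spring            40
6   Math          82     13  Spring            18
7   Math         233     39    Fall            44
sort by hours_plus_5 descending:
  course  grade_rank  hours    term  hours_plus_5
7   Math         233     39    Fall            44
5   Hist         206     35  Spring            40
4   Math         211     31    Fall            36
1   Hist         263     28    Fall            33
3   Math         230     27  Spring            32
2   Hist          70     13  Summer            18
6   Math          82     13  Spring            18
0   Hist         269      1  Summer             6
add column hours_times_grade_rank = t['hours'] * t['grade_rank']:
  course  grade_rank  hours    term  hours_plus_5  hours_times_grade_rank
7   Math         233     39    Fall            44                    9087
5   Hist         206     35  Spring            40                    7210
4   Math         211     31    Fall            36                    6541
1   Hist         263     28    Fall            33                    7364
3   Math         230     27  Spring            32                    6210
2   Hist          70     13  Summer            18                     910
6   Math          82     13  Spring            18                    1066
0   Hist         269      1  Summer             6                     269
take 6 rows with largest grade_rank:
  course  grade_rank  hours    term  hours_plus_5  hours_times_grade_rank
0   Hist         269      1  Summer             6                     269
1   Hist         263     28    Fall            33                    7364
7   Math         233     39    Fall            44                    9087
3   Math         230     27  Spring            32                    6210
4   Math         211     31    Fall            36                    6541
5   Hist         206     35  Spring            40                    7210
take first 2 rows:
  course  grade_rank  hours    term  hours_plus_5  hours_times_grade_rank
0   Hist         269      1  Summer             6                     269
1   Hist         263     28    Fall            33                    7364
Taking the sum of column 'hours_times_grade_rank' gives 7633.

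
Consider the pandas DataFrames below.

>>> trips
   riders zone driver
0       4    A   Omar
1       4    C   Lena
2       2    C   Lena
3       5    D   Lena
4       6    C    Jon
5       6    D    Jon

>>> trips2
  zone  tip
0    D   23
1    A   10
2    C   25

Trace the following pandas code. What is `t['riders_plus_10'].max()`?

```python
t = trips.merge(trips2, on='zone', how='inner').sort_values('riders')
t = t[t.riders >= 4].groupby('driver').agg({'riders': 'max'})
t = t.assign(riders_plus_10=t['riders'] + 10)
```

16

merge on 'zone' (how='inner') → 6 rows:
   riders zone driver  tip
0       4    A   Omar   10
1       4    C   Lena   25
2       2    C   Lena   25
3       5    D   Lena   23
4       6    C    Jon   25
5       6    D    Jon   23
sort by riders:
   riders zone driver  tip
2       2    C   Lena   25
0       4    A   Omar   10
1       4    C   Lena   25
3       5    D   Lena   23
4       6    C    Jon   25
5       6    D    Jon   23
filter rows where riders >= 4:
   riders zone driver  tip
0       4    A   Omar   10
1       4    C   Lena   25
3       5    D   Lena   23
4       6    C    Jon   25
5       6    D    Jon   23
group by driver, max of riders:
        riders
driver        
Jon          6
Lena         5
Omar         4
add column riders_plus_10 = t['riders'] + 10:
        riders  riders_plus_10
driver                        
Jon          6              16
Lena         5              15
Omar         4              14
Then the max of column 'riders_plus_10': 16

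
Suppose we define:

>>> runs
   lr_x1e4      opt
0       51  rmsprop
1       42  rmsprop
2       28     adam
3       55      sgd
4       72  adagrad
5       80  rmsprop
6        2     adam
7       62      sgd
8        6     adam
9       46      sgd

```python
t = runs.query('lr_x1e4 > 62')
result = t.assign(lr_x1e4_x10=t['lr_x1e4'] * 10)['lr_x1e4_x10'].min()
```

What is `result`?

720

filter rows where lr_x1e4 > 62:
   lr_x1e4      opt
4       72  adagrad
5       80  rmsprop
add column lr_x1e4_x10 = t['lr_x1e4'] * 10:
   lr_x1e4      opt  lr_x1e4_x10
4       72  adagrad          720
5       80  rmsprop          800
Taking the min of column 'lr_x1e4_x10' gives 720.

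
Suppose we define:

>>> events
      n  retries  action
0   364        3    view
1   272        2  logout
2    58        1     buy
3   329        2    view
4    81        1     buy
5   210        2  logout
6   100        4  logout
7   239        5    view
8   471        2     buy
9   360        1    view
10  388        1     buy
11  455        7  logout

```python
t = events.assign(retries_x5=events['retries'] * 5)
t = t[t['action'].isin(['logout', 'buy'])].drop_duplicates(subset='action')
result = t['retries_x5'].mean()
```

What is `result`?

add column retries_x5 = events['retries'] * 5:
      n  retries  action  retries_x5
0   364        3    view          15
1   272        2  logout          10
2    58        1     buy           5
3   329        2    view          10
4    81        1     buy           5
5   210        2  logout          10
6   100        4  logout          20
7   239        5    view          25
8   471        2     buy          10
9   360        1    view           5
10  388        1     buy           5
11  455        7  logout          35
filter rows where action in ['logout', 'buy']:
      n  retries  action  retries_x5
1   272        2  logout          10
2    58        1     buy           5
4    81        1     buy           5
5   210        2  logout          10
6   100        4  logout          20
8   471        2     buy          10
10  388        1     buy           5
11  455        7  logout          35
drop duplicate action (keep=first):
     n  retries  action  retries_x5
1  272        2  logout          10
2   58        1     buy           5
So mean() = 7.5.

7.5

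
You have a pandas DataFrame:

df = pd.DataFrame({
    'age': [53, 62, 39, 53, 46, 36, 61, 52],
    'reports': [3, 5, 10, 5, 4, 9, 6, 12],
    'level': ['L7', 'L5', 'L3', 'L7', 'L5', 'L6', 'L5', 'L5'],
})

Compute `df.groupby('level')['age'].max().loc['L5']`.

62

group by level, max of age:
level
L3    39
L5    62
L6    36
L7    53
Name: age, dtype: int64
Reading off the value at index 'L5', we get 62.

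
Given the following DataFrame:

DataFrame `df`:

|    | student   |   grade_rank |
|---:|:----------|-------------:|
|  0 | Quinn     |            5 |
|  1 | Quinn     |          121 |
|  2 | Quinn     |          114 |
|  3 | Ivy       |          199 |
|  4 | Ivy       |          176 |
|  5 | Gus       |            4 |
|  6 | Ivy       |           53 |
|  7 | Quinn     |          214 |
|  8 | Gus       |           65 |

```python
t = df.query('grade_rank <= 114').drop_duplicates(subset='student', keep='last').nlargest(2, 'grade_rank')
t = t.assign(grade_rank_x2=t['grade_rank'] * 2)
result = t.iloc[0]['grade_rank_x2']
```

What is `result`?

228

filter rows where grade_rank <= 114:
  student  grade_rank
0   Quinn           5
2   Quinn         114
5     Gus           4
6     Ivy          53
8     Gus          65
drop duplicate student (keep=last):
  student  grade_rank
2   Quinn         114
6     Ivy          53
8     Gus          65
take 2 rows with largest grade_rank:
  student  grade_rank
2   Quinn         114
8     Gus          65
add column grade_rank_x2 = t['grade_rank'] * 2:
  student  grade_rank  grade_rank_x2
2   Quinn         114            228
8     Gus          65            130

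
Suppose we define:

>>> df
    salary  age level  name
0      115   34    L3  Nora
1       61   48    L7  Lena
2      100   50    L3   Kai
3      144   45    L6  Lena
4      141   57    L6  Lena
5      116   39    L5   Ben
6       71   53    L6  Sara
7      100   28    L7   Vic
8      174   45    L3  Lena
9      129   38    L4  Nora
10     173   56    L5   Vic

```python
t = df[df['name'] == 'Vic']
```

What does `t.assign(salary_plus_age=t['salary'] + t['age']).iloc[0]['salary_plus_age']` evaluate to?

filter rows where name == 'Vic':
    salary  age level name
7      100   28    L7  Vic
10     173   56    L5  Vic
add column salary_plus_age = t['salary'] + t['age']:
    salary  age level name  salary_plus_age
7      100   28    L7  Vic              128
10     173   56    L5  Vic              229

128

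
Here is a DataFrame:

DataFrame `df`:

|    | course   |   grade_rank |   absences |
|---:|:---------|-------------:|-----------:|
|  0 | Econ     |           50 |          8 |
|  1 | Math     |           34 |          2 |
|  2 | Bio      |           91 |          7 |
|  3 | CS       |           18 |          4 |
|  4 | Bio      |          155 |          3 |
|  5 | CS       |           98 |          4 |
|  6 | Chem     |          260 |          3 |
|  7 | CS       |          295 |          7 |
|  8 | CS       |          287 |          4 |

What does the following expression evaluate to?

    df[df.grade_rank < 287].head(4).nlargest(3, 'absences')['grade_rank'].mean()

filter rows where grade_rank < 287:
  course  grade_rank  absences
0   Econ          50         8
1   Math          34         2
2    Bio          91         7
3     CS          18         4
4    Bio         155         3
5     CS          98         4
6   Chem         260         3
take first 4 rows:
  course  grade_rank  absences
0   Econ          50         8
1   Math          34         2
2    Bio          91         7
3     CS          18         4
take 3 rows with largest absences:
  course  grade_rank  absences
0   Econ          50         8
2    Bio          91         7
3     CS          18         4

53.0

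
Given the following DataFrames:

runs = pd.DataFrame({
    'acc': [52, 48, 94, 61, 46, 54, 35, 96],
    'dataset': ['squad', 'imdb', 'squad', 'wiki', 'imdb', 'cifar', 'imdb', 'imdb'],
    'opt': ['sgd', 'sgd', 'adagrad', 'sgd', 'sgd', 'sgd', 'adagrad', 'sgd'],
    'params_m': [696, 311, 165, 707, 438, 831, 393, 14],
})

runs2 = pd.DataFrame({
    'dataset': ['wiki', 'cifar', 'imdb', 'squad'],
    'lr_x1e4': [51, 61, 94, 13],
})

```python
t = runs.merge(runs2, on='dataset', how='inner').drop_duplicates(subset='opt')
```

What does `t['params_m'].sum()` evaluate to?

merge on 'dataset' (how='inner') → 8 rows:
   acc dataset      opt  params_m  lr_x1e4
0   52   squad      sgd       696       13
1   48    imdb      sgd       311       94
2   94   squad  adagrad       165       13
3   61    wiki      sgd       707       51
4   46    imdb      sgd       438       94
5   54   cifar      sgd       831       61
6   35    imdb  adagrad       393       94
7   96    imdb      sgd        14       94
drop duplicate opt (keep=first):
   acc dataset      opt  params_m  lr_x1e4
0   52   squad      sgd       696       13
2   94   squad  adagrad       165       13
Finally, sum of column 'params_m' = 861.

861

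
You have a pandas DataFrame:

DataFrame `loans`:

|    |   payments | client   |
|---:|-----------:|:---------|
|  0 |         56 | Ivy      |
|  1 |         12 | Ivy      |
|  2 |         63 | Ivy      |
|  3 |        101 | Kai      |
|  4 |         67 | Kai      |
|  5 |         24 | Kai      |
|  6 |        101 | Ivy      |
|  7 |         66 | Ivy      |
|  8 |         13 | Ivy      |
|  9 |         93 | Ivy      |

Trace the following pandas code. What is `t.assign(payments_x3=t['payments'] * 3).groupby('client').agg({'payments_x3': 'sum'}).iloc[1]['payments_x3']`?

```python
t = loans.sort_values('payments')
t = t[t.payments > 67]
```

sort by payments:
   payments client
1        12    Ivy
8        13    Ivy
5        24    Kai
0        56    Ivy
2        63    Ivy
7        66    Ivy
4        67    Kai
9        93    Ivy
3       101    Kai
6       101    Ivy
filter rows where payments > 67:
   payments client
9        93    Ivy
3       101    Kai
6       101    Ivy
add column payments_x3 = t['payments'] * 3:
   payments client  payments_x3
9        93    Ivy          279
3       101    Kai          303
6       101    Ivy          303
group by client, sum of payments_x3:
        payments_x3
client             
Ivy             582
Kai             303
Then the value at position 1, column 'payments_x3': 303

303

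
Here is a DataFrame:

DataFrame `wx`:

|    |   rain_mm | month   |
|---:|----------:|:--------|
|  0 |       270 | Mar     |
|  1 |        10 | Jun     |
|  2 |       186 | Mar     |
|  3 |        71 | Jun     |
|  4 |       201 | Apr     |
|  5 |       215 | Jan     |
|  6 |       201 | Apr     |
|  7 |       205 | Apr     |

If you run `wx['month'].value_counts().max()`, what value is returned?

3

value_counts of month:
month
Apr    3
Mar    2
Jun    2
Jan    1
Name: count, dtype: int64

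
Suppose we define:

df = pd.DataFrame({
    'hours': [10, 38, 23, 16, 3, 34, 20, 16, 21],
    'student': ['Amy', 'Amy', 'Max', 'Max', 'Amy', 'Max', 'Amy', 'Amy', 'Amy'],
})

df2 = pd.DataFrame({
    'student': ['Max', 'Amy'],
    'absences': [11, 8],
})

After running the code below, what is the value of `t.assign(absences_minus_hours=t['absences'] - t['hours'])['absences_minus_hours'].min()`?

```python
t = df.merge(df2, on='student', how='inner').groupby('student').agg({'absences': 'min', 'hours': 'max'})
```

merge on 'student' (how='inner') → 9 rows:
   hours student  absences
0     10     Amy         8
1     38     Amy         8
2     23     Max        11
3     16     Max        11
4      3     Amy         8
5     34     Max        11
6     20     Amy         8
7     16     Amy         8
8     21     Amy         8
group by student: min(absences), max(hours):
         absences  hours
student                 
Amy             8     38
Max            11     34
add column absences_minus_hours = t['absences'] - t['hours']:
         absences  hours  absences_minus_hours
student                                       
Amy             8     38                   -30
Max            11     34                   -23
So min() = -30.

-30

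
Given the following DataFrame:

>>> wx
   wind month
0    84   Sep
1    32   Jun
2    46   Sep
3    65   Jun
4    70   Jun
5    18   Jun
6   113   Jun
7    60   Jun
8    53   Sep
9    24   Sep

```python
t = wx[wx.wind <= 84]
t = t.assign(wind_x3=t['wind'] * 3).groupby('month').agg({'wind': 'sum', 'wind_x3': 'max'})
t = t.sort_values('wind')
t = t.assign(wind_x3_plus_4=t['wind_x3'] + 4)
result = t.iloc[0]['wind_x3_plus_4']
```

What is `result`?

filter rows where wind <= 84:
   wind month
0    84   Sep
1    32   Jun
2    46   Sep
3    65   Jun
4    70   Jun
5    18   Jun
7    60   Jun
8    53   Sep
9    24   Sep
add column wind_x3 = t['wind'] * 3:
   wind month  wind_x3
0    84   Sep      252
1    32   Jun       96
2    46   Sep      138
3    65   Jun      195
4    70   Jun      210
5    18   Jun       54
7    60   Jun      180
8    53   Sep      159
9    24   Sep       72
group by month: sum(wind), max(wind_x3):
       wind  wind_x3
month               
Jun     245      210
Sep     207      252
sort by wind:
       wind  wind_x3
month               
Sep     207      252
Jun     245      210
add column wind_x3_plus_4 = t['wind_x3'] + 4:
       wind  wind_x3  wind_x3_plus_4
month                               
Sep     207      252             256
Jun     245      210             214
Taking the value at position 0, column 'wind_x3_plus_4' gives 256.

256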